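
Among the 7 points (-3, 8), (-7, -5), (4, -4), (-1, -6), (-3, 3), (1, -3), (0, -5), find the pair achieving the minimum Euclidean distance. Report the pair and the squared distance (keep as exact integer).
Pair = ((-1, -6), (0, -5)); squared distance = 2

Compute all C(7, 2) = 21 pairwise squared distances (x_i − x_j)² + (y_i − y_j)². The minimum is 2, attained by the pair ((-1, -6), (0, -5)).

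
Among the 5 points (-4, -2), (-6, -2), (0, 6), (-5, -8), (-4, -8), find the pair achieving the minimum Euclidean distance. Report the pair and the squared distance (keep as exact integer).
Pair = ((-5, -8), (-4, -8)); squared distance = 1

Compute all C(5, 2) = 10 pairwise squared distances (x_i − x_j)² + (y_i − y_j)². The minimum is 1, attained by the pair ((-5, -8), (-4, -8)).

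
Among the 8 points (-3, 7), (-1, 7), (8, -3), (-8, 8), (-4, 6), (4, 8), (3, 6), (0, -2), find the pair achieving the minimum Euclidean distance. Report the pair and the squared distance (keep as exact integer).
Pair = ((-3, 7), (-4, 6)); squared distance = 2

Compute all C(8, 2) = 28 pairwise squared distances (x_i − x_j)² + (y_i − y_j)². The minimum is 2, attained by the pair ((-3, 7), (-4, 6)).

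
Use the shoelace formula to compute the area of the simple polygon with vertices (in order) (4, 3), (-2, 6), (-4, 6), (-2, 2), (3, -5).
Area = 79/2

Shoelace formula: Area = (1/2) |Σ_i (x_i · y_{i+1} − x_{i+1} · y_i)| (indices mod n). Compute each cross term:
  (4)(6) − (-2)(3) = 30
  (-2)(6) − (-4)(6) = 12
  (-4)(2) − (-2)(6) = 4
  (-2)(-5) − (3)(2) = 4
  (3)(3) − (4)(-5) = 29
Sum = 79, so (signed) Area = 79/2 = 79/2, |Area| = 79/2.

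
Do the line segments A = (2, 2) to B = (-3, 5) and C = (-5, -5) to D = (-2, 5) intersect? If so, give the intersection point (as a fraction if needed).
Yes; intersection at (-127/59, 265/59) (t = 49/59 on AB, s = 56/59 on CD)

Parametrize AB as A + t(B − A) = (2 + -5 t, 2 + 3 t) and CD as C + s(D − C) = (-5 + 3 s, -5 + 10 s). Solve the linear system for (t, s). Determinant = 59 ≠ 0, so a unique intersection of the containing lines exists. Solution: t = 49/59, s = 56/59 — both in [0, 1], so the segments cross. Intersection point: (-127/59, 265/59).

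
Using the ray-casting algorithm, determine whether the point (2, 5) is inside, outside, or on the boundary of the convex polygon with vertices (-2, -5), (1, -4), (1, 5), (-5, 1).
The point (2, 5) lies strictly outside the polygon

Cast a horizontal ray to the right from the query point and count how many polygon edges it crosses (each edge strictly once or zero times, handled with the usual half-open convention). 
Parity of crossings → even ⇒ outside.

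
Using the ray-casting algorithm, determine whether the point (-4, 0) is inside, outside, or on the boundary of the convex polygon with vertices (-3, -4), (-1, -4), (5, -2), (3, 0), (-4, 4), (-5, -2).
The point (-4, 0) lies strictly inside the polygon

Cast a horizontal ray to the right from the query point and count how many polygon edges it crosses (each edge strictly once or zero times, handled with the usual half-open convention). 
Parity of crossings → odd ⇒ inside.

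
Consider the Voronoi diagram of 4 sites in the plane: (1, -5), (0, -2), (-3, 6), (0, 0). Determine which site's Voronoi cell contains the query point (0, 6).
Nearest site = (-3, 6)

The Voronoi cell of site s contains exactly those query points closer to s than to any other site. Compute squared distances from q = (0, 6) to each site:
  (-3 − 0)² + (6 − 6)² = 9
  (0 − 0)² + (0 − 6)² = 36
  (0 − 0)² + (-2 − 6)² = 64
  (1 − 0)² + (-5 − 6)² = 122
Minimum is attained by (-3, 6), so q lies in its Voronoi cell.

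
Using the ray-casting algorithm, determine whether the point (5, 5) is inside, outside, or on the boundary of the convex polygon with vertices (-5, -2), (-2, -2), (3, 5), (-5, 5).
The point (5, 5) lies strictly outside the polygon

Cast a horizontal ray to the right from the query point and count how many polygon edges it crosses (each edge strictly once or zero times, handled with the usual half-open convention). 
Parity of crossings → even ⇒ outside.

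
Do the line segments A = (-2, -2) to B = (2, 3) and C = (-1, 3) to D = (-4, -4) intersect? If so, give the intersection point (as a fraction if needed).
No (intersection of containing lines falls outside at least one segment)

Parametrize and solve: t = -8/13, s = 15/13. At least one of these is outside [0, 1], so the segments do not intersect.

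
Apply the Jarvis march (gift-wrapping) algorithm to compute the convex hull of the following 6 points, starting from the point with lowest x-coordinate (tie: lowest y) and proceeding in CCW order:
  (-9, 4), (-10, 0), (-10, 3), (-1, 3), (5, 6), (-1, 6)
Hull (CCW) = [(-10, 0), (-1, 3), (5, 6), (-1, 6), (-9, 4), (-10, 3)]

Jarvis march: at each step, from the current hull vertex p, select the next vertex q as the point such that every other point lies strictly to the left of (or on) the directed line p → q. (Equivalently: for every other point r, the cross product (q − p) × (r − p) ≥ 0.)
Starting point (lowest x, tie lowest y): (-10, 0). Wrap until returning to start. Resulting hull: (-10, 0), (-1, 3), (5, 6), (-1, 6), (-9, 4), (-10, 3).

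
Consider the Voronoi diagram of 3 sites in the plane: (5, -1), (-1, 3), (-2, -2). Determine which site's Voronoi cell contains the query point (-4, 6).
Nearest site = (-1, 3)

The Voronoi cell of site s contains exactly those query points closer to s than to any other site. Compute squared distances from q = (-4, 6) to each site:
  (-1 − -4)² + (3 − 6)² = 18
  (-2 − -4)² + (-2 − 6)² = 68
  (5 − -4)² + (-1 − 6)² = 130
Minimum is attained by (-1, 3), so q lies in its Voronoi cell.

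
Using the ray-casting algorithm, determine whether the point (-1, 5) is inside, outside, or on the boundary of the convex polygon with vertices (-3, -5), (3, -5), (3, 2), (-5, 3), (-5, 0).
The point (-1, 5) lies strictly outside the polygon

Cast a horizontal ray to the right from the query point and count how many polygon edges it crosses (each edge strictly once or zero times, handled with the usual half-open convention). 
Parity of crossings → even ⇒ outside.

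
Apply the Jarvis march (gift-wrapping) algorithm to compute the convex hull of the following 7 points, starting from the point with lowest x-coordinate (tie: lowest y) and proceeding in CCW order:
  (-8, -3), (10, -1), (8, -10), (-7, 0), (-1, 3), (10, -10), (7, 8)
Hull (CCW) = [(-8, -3), (8, -10), (10, -10), (10, -1), (7, 8), (-7, 0)]

Jarvis march: at each step, from the current hull vertex p, select the next vertex q as the point such that every other point lies strictly to the left of (or on) the directed line p → q. (Equivalently: for every other point r, the cross product (q − p) × (r − p) ≥ 0.)
Starting point (lowest x, tie lowest y): (-8, -3). Wrap until returning to start. Resulting hull: (-8, -3), (8, -10), (10, -10), (10, -1), (7, 8), (-7, 0).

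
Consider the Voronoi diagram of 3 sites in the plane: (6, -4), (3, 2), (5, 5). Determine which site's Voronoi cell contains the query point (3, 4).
Nearest site = (3, 2)

The Voronoi cell of site s contains exactly those query points closer to s than to any other site. Compute squared distances from q = (3, 4) to each site:
  (3 − 3)² + (2 − 4)² = 4
  (5 − 3)² + (5 − 4)² = 5
  (6 − 3)² + (-4 − 4)² = 73
Minimum is attained by (3, 2), so q lies in its Voronoi cell.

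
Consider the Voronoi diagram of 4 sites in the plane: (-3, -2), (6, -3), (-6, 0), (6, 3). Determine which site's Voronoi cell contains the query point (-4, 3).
Nearest site = (-6, 0)

The Voronoi cell of site s contains exactly those query points closer to s than to any other site. Compute squared distances from q = (-4, 3) to each site:
  (-6 − -4)² + (0 − 3)² = 13
  (-3 − -4)² + (-2 − 3)² = 26
  (6 − -4)² + (3 − 3)² = 100
  (6 − -4)² + (-3 − 3)² = 136
Minimum is attained by (-6, 0), so q lies in its Voronoi cell.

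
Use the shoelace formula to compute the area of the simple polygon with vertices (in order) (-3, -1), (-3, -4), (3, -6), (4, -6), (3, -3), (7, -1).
Area = 59/2

Shoelace formula: Area = (1/2) |Σ_i (x_i · y_{i+1} − x_{i+1} · y_i)| (indices mod n). Compute each cross term:
  (-3)(-4) − (-3)(-1) = 9
  (-3)(-6) − (3)(-4) = 30
  (3)(-6) − (4)(-6) = 6
  (4)(-3) − (3)(-6) = 6
  (3)(-1) − (7)(-3) = 18
  (7)(-1) − (-3)(-1) = -10
Sum = 59, so (signed) Area = 59/2 = 59/2, |Area| = 59/2.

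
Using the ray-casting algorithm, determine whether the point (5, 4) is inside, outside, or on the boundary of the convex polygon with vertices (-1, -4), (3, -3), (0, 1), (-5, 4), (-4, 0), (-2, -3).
The point (5, 4) lies strictly outside the polygon

Cast a horizontal ray to the right from the query point and count how many polygon edges it crosses (each edge strictly once or zero times, handled with the usual half-open convention). 
Parity of crossings → even ⇒ outside.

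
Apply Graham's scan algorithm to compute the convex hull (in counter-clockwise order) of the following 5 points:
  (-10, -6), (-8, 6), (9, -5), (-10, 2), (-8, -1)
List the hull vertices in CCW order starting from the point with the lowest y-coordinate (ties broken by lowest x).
Hull (CCW) = [(-10, -6), (9, -5), (-8, 6), (-10, 2)]

Graham scan procedure:
  1. Find the pivot p₀ = point with lowest y (tie → lowest x): (-10, -6).
  2. Sort the remaining points by polar angle around p₀.
  3. Walk through sorted points, maintaining a stack; pop the top while the last three entries make a non-left turn (cross product ≤ 0).
  4. Final stack is the convex hull in CCW order: (-10, -6), (9, -5), (-8, 6), (-10, 2).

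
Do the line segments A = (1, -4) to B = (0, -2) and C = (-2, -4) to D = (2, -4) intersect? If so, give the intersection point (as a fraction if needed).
Yes; intersection at (1, -4) (t = 0 on AB, s = 3/4 on CD)

Parametrize AB as A + t(B − A) = (1 + -1 t, -4 + 2 t) and CD as C + s(D − C) = (-2 + 4 s, -4 + 0 s). Solve the linear system for (t, s). Determinant = 8 ≠ 0, so a unique intersection of the containing lines exists. Solution: t = 0, s = 3/4 — both in [0, 1], so the segments cross. Intersection point: (1, -4).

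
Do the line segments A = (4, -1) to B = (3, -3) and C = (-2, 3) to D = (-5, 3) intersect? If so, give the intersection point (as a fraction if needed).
No (intersection of containing lines falls outside at least one segment)

Parametrize and solve: t = -2, s = -8/3. At least one of these is outside [0, 1], so the segments do not intersect.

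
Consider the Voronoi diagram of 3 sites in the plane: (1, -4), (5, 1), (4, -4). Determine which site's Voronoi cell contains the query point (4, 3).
Nearest site = (5, 1)

The Voronoi cell of site s contains exactly those query points closer to s than to any other site. Compute squared distances from q = (4, 3) to each site:
  (5 − 4)² + (1 − 3)² = 5
  (4 − 4)² + (-4 − 3)² = 49
  (1 − 4)² + (-4 − 3)² = 58
Minimum is attained by (5, 1), so q lies in its Voronoi cell.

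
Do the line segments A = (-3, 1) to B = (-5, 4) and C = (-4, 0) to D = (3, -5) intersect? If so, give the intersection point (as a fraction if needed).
No (intersection of containing lines falls outside at least one segment)

Parametrize and solve: t = -12/11, s = 5/11. At least one of these is outside [0, 1], so the segments do not intersect.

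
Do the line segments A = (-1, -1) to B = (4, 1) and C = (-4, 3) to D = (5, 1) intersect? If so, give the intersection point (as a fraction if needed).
No (intersection of containing lines falls outside at least one segment)

Parametrize and solve: t = 15/14, s = 13/14. At least one of these is outside [0, 1], so the segments do not intersect.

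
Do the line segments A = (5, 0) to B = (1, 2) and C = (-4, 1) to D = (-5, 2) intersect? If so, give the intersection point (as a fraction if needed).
No (intersection of containing lines falls outside at least one segment)

Parametrize and solve: t = 4, s = 7. At least one of these is outside [0, 1], so the segments do not intersect.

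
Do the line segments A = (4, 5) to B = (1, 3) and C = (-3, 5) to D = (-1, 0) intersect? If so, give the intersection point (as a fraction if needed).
No (intersection of containing lines falls outside at least one segment)

Parametrize and solve: t = 35/19, s = 14/19. At least one of these is outside [0, 1], so the segments do not intersect.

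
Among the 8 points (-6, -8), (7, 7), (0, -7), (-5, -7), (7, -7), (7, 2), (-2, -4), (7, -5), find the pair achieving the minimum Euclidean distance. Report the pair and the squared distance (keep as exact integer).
Pair = ((-6, -8), (-5, -7)); squared distance = 2

Compute all C(8, 2) = 28 pairwise squared distances (x_i − x_j)² + (y_i − y_j)². The minimum is 2, attained by the pair ((-6, -8), (-5, -7)).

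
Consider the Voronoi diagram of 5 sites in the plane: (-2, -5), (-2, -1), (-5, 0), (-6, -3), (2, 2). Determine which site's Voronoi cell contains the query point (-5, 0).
Nearest site = (-5, 0)

The Voronoi cell of site s contains exactly those query points closer to s than to any other site. Compute squared distances from q = (-5, 0) to each site:
  (-5 − -5)² + (0 − 0)² = 0
  (-6 − -5)² + (-3 − 0)² = 10
  (-2 − -5)² + (-1 − 0)² = 10
  (-2 − -5)² + (-5 − 0)² = 34
  (2 − -5)² + (2 − 0)² = 53
Minimum is attained by (-5, 0), so q lies in its Voronoi cell.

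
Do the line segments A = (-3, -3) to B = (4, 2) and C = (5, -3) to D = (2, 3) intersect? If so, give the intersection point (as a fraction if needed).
Yes; intersection at (55/19, 23/19) (t = 16/19 on AB, s = 40/57 on CD)

Parametrize AB as A + t(B − A) = (-3 + 7 t, -3 + 5 t) and CD as C + s(D − C) = (5 + -3 s, -3 + 6 s). Solve the linear system for (t, s). Determinant = -57 ≠ 0, so a unique intersection of the containing lines exists. Solution: t = 16/19, s = 40/57 — both in [0, 1], so the segments cross. Intersection point: (55/19, 23/19).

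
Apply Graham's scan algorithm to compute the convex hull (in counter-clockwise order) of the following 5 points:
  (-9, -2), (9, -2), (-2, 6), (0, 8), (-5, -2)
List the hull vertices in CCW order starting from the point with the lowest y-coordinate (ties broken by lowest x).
Hull (CCW) = [(-9, -2), (9, -2), (0, 8), (-2, 6)]

Graham scan procedure:
  1. Find the pivot p₀ = point with lowest y (tie → lowest x): (-9, -2).
  2. Sort the remaining points by polar angle around p₀.
  3. Walk through sorted points, maintaining a stack; pop the top while the last three entries make a non-left turn (cross product ≤ 0).
  4. Final stack is the convex hull in CCW order: (-9, -2), (9, -2), (0, 8), (-2, 6).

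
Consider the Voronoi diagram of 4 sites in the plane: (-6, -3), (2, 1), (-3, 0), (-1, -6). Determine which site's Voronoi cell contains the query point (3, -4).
Nearest site = (-1, -6)

The Voronoi cell of site s contains exactly those query points closer to s than to any other site. Compute squared distances from q = (3, -4) to each site:
  (-1 − 3)² + (-6 − -4)² = 20
  (2 − 3)² + (1 − -4)² = 26
  (-3 − 3)² + (0 − -4)² = 52
  (-6 − 3)² + (-3 − -4)² = 82
Minimum is attained by (-1, -6), so q lies in its Voronoi cell.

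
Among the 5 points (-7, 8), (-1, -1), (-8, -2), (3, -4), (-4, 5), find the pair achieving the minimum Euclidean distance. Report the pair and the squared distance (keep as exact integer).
Pair = ((-7, 8), (-4, 5)); squared distance = 18

Compute all C(5, 2) = 10 pairwise squared distances (x_i − x_j)² + (y_i − y_j)². The minimum is 18, attained by the pair ((-7, 8), (-4, 5)).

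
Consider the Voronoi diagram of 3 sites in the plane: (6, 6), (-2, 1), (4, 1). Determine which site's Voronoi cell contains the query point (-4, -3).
Nearest site = (-2, 1)

The Voronoi cell of site s contains exactly those query points closer to s than to any other site. Compute squared distances from q = (-4, -3) to each site:
  (-2 − -4)² + (1 − -3)² = 20
  (4 − -4)² + (1 − -3)² = 80
  (6 − -4)² + (6 − -3)² = 181
Minimum is attained by (-2, 1), so q lies in its Voronoi cell.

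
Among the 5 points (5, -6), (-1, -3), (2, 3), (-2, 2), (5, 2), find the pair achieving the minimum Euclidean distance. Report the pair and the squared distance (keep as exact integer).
Pair = ((2, 3), (5, 2)); squared distance = 10

Compute all C(5, 2) = 10 pairwise squared distances (x_i − x_j)² + (y_i − y_j)². The minimum is 10, attained by the pair ((2, 3), (5, 2)).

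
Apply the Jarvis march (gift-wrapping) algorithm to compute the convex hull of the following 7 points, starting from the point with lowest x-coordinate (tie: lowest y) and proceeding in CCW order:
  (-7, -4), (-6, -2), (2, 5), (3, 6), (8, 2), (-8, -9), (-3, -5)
Hull (CCW) = [(-8, -9), (8, 2), (3, 6), (-6, -2), (-7, -4)]

Jarvis march: at each step, from the current hull vertex p, select the next vertex q as the point such that every other point lies strictly to the left of (or on) the directed line p → q. (Equivalently: for every other point r, the cross product (q − p) × (r − p) ≥ 0.)
Starting point (lowest x, tie lowest y): (-8, -9). Wrap until returning to start. Resulting hull: (-8, -9), (8, 2), (3, 6), (-6, -2), (-7, -4).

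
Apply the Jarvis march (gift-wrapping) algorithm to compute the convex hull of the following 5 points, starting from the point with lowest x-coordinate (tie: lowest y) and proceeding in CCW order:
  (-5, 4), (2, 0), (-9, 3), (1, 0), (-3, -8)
Hull (CCW) = [(-9, 3), (-3, -8), (2, 0), (-5, 4)]

Jarvis march: at each step, from the current hull vertex p, select the next vertex q as the point such that every other point lies strictly to the left of (or on) the directed line p → q. (Equivalently: for every other point r, the cross product (q − p) × (r − p) ≥ 0.)
Starting point (lowest x, tie lowest y): (-9, 3). Wrap until returning to start. Resulting hull: (-9, 3), (-3, -8), (2, 0), (-5, 4).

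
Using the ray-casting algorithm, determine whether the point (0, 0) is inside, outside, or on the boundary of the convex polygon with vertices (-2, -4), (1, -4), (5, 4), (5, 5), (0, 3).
The point (0, 0) lies strictly inside the polygon

Cast a horizontal ray to the right from the query point and count how many polygon edges it crosses (each edge strictly once or zero times, handled with the usual half-open convention). 
Parity of crossings → odd ⇒ inside.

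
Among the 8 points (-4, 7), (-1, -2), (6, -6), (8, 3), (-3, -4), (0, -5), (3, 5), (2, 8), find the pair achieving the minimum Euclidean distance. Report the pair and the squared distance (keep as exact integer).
Pair = ((-1, -2), (-3, -4)); squared distance = 8

Compute all C(8, 2) = 28 pairwise squared distances (x_i − x_j)² + (y_i − y_j)². The minimum is 8, attained by the pair ((-1, -2), (-3, -4)).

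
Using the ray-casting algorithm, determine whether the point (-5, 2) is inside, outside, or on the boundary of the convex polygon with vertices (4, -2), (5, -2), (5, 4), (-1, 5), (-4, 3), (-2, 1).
The point (-5, 2) lies strictly outside the polygon

Cast a horizontal ray to the right from the query point and count how many polygon edges it crosses (each edge strictly once or zero times, handled with the usual half-open convention). 
Parity of crossings → even ⇒ outside.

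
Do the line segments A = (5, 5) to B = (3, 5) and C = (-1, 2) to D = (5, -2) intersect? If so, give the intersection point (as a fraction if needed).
No (intersection of containing lines falls outside at least one segment)

Parametrize and solve: t = 21/4, s = -3/4. At least one of these is outside [0, 1], so the segments do not intersect.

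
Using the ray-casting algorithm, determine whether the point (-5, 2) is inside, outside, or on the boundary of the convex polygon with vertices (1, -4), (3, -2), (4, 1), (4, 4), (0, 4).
The point (-5, 2) lies strictly outside the polygon

Cast a horizontal ray to the right from the query point and count how many polygon edges it crosses (each edge strictly once or zero times, handled with the usual half-open convention). 
Parity of crossings → even ⇒ outside.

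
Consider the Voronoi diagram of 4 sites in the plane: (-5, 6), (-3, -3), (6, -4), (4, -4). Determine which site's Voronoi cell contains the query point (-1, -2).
Nearest site = (-3, -3)

The Voronoi cell of site s contains exactly those query points closer to s than to any other site. Compute squared distances from q = (-1, -2) to each site:
  (-3 − -1)² + (-3 − -2)² = 5
  (4 − -1)² + (-4 − -2)² = 29
  (6 − -1)² + (-4 − -2)² = 53
  (-5 − -1)² + (6 − -2)² = 80
Minimum is attained by (-3, -3), so q lies in its Voronoi cell.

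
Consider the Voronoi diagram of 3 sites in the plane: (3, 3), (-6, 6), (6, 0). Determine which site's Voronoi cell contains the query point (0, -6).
Nearest site = (6, 0)

The Voronoi cell of site s contains exactly those query points closer to s than to any other site. Compute squared distances from q = (0, -6) to each site:
  (6 − 0)² + (0 − -6)² = 72
  (3 − 0)² + (3 − -6)² = 90
  (-6 − 0)² + (6 − -6)² = 180
Minimum is attained by (6, 0), so q lies in its Voronoi cell.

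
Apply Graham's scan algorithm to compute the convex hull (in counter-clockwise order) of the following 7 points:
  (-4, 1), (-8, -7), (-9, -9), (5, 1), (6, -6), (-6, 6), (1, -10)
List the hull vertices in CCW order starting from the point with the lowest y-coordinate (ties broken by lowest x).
Hull (CCW) = [(1, -10), (6, -6), (5, 1), (-6, 6), (-9, -9)]

Graham scan procedure:
  1. Find the pivot p₀ = point with lowest y (tie → lowest x): (1, -10).
  2. Sort the remaining points by polar angle around p₀.
  3. Walk through sorted points, maintaining a stack; pop the top while the last three entries make a non-left turn (cross product ≤ 0).
  4. Final stack is the convex hull in CCW order: (1, -10), (6, -6), (5, 1), (-6, 6), (-9, -9).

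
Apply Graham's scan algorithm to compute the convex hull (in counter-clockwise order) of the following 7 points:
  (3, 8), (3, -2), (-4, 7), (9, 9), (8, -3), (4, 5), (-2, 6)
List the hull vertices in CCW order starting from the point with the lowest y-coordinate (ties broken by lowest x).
Hull (CCW) = [(8, -3), (9, 9), (-4, 7), (3, -2)]

Graham scan procedure:
  1. Find the pivot p₀ = point with lowest y (tie → lowest x): (8, -3).
  2. Sort the remaining points by polar angle around p₀.
  3. Walk through sorted points, maintaining a stack; pop the top while the last three entries make a non-left turn (cross product ≤ 0).
  4. Final stack is the convex hull in CCW order: (8, -3), (9, 9), (-4, 7), (3, -2).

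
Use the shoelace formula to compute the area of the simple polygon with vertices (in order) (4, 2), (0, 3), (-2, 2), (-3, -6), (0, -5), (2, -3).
Area = 77/2

Shoelace formula: Area = (1/2) |Σ_i (x_i · y_{i+1} − x_{i+1} · y_i)| (indices mod n). Compute each cross term:
  (4)(3) − (0)(2) = 12
  (0)(2) − (-2)(3) = 6
  (-2)(-6) − (-3)(2) = 18
  (-3)(-5) − (0)(-6) = 15
  (0)(-3) − (2)(-5) = 10
  (2)(2) − (4)(-3) = 16
Sum = 77, so (signed) Area = 77/2 = 77/2, |Area| = 77/2.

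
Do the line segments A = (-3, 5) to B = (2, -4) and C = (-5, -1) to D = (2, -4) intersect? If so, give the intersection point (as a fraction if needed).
Yes; intersection at (2, -4) (t = 1 on AB, s = 1 on CD)

Parametrize AB as A + t(B − A) = (-3 + 5 t, 5 + -9 t) and CD as C + s(D − C) = (-5 + 7 s, -1 + -3 s). Solve the linear system for (t, s). Determinant = -48 ≠ 0, so a unique intersection of the containing lines exists. Solution: t = 1, s = 1 — both in [0, 1], so the segments cross. Intersection point: (2, -4).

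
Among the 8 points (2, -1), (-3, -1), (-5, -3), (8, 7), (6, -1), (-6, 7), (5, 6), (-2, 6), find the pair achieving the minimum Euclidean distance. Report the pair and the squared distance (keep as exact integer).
Pair = ((-3, -1), (-5, -3)); squared distance = 8

Compute all C(8, 2) = 28 pairwise squared distances (x_i − x_j)² + (y_i − y_j)². The minimum is 8, attained by the pair ((-3, -1), (-5, -3)).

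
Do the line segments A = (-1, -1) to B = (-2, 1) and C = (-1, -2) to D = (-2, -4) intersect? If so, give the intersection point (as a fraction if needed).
No (intersection of containing lines falls outside at least one segment)

Parametrize and solve: t = -1/4, s = -1/4. At least one of these is outside [0, 1], so the segments do not intersect.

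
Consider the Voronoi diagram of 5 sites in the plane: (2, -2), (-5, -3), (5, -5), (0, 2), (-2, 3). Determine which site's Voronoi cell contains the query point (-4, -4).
Nearest site = (-5, -3)

The Voronoi cell of site s contains exactly those query points closer to s than to any other site. Compute squared distances from q = (-4, -4) to each site:
  (-5 − -4)² + (-3 − -4)² = 2
  (2 − -4)² + (-2 − -4)² = 40
  (0 − -4)² + (2 − -4)² = 52
  (-2 − -4)² + (3 − -4)² = 53
  (5 − -4)² + (-5 − -4)² = 82
Minimum is attained by (-5, -3), so q lies in its Voronoi cell.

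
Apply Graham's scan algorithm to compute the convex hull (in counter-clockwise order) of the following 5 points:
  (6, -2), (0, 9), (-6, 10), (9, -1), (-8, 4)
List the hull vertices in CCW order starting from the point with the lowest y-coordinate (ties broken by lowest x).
Hull (CCW) = [(6, -2), (9, -1), (0, 9), (-6, 10), (-8, 4)]

Graham scan procedure:
  1. Find the pivot p₀ = point with lowest y (tie → lowest x): (6, -2).
  2. Sort the remaining points by polar angle around p₀.
  3. Walk through sorted points, maintaining a stack; pop the top while the last three entries make a non-left turn (cross product ≤ 0).
  4. Final stack is the convex hull in CCW order: (6, -2), (9, -1), (0, 9), (-6, 10), (-8, 4).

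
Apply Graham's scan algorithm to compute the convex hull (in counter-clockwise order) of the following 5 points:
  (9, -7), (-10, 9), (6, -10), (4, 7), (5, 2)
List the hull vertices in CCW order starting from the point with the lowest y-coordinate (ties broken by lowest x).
Hull (CCW) = [(6, -10), (9, -7), (4, 7), (-10, 9)]

Graham scan procedure:
  1. Find the pivot p₀ = point with lowest y (tie → lowest x): (6, -10).
  2. Sort the remaining points by polar angle around p₀.
  3. Walk through sorted points, maintaining a stack; pop the top while the last three entries make a non-left turn (cross product ≤ 0).
  4. Final stack is the convex hull in CCW order: (6, -10), (9, -7), (4, 7), (-10, 9).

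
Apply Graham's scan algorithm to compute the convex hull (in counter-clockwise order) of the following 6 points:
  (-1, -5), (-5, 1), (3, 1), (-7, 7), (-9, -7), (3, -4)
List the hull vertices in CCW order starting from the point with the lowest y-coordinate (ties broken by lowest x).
Hull (CCW) = [(-9, -7), (3, -4), (3, 1), (-7, 7)]

Graham scan procedure:
  1. Find the pivot p₀ = point with lowest y (tie → lowest x): (-9, -7).
  2. Sort the remaining points by polar angle around p₀.
  3. Walk through sorted points, maintaining a stack; pop the top while the last three entries make a non-left turn (cross product ≤ 0).
  4. Final stack is the convex hull in CCW order: (-9, -7), (3, -4), (3, 1), (-7, 7).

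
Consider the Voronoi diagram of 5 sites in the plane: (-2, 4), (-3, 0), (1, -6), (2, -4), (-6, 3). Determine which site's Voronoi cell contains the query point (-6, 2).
Nearest site = (-6, 3)

The Voronoi cell of site s contains exactly those query points closer to s than to any other site. Compute squared distances from q = (-6, 2) to each site:
  (-6 − -6)² + (3 − 2)² = 1
  (-3 − -6)² + (0 − 2)² = 13
  (-2 − -6)² + (4 − 2)² = 20
  (2 − -6)² + (-4 − 2)² = 100
  (1 − -6)² + (-6 − 2)² = 113
Minimum is attained by (-6, 3), so q lies in its Voronoi cell.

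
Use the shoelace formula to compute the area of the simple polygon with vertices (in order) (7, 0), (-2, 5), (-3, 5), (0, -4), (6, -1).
Area = 83/2

Shoelace formula: Area = (1/2) |Σ_i (x_i · y_{i+1} − x_{i+1} · y_i)| (indices mod n). Compute each cross term:
  (7)(5) − (-2)(0) = 35
  (-2)(5) − (-3)(5) = 5
  (-3)(-4) − (0)(5) = 12
  (0)(-1) − (6)(-4) = 24
  (6)(0) − (7)(-1) = 7
Sum = 83, so (signed) Area = 83/2 = 83/2, |Area| = 83/2.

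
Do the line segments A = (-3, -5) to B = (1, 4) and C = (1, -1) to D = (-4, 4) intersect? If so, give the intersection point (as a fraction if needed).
Yes; intersection at (-7/13, 7/13) (t = 8/13 on AB, s = 4/13 on CD)

Parametrize AB as A + t(B − A) = (-3 + 4 t, -5 + 9 t) and CD as C + s(D − C) = (1 + -5 s, -1 + 5 s). Solve the linear system for (t, s). Determinant = -65 ≠ 0, so a unique intersection of the containing lines exists. Solution: t = 8/13, s = 4/13 — both in [0, 1], so the segments cross. Intersection point: (-7/13, 7/13).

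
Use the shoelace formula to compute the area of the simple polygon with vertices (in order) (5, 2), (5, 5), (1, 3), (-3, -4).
Area = 22

Shoelace formula: Area = (1/2) |Σ_i (x_i · y_{i+1} − x_{i+1} · y_i)| (indices mod n). Compute each cross term:
  (5)(5) − (5)(2) = 15
  (5)(3) − (1)(5) = 10
  (1)(-4) − (-3)(3) = 5
  (-3)(2) − (5)(-4) = 14
Sum = 44, so (signed) Area = 44/2 = 22, |Area| = 22.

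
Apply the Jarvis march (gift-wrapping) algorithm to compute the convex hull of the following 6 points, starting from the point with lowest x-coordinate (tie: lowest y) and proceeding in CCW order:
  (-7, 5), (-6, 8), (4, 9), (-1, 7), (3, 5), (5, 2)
Hull (CCW) = [(-7, 5), (5, 2), (4, 9), (-6, 8)]

Jarvis march: at each step, from the current hull vertex p, select the next vertex q as the point such that every other point lies strictly to the left of (or on) the directed line p → q. (Equivalently: for every other point r, the cross product (q − p) × (r − p) ≥ 0.)
Starting point (lowest x, tie lowest y): (-7, 5). Wrap until returning to start. Resulting hull: (-7, 5), (5, 2), (4, 9), (-6, 8).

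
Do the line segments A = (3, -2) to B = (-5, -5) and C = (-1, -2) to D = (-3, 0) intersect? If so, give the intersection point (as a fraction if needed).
No (intersection of containing lines falls outside at least one segment)

Parametrize and solve: t = 4/11, s = -6/11. At least one of these is outside [0, 1], so the segments do not intersect.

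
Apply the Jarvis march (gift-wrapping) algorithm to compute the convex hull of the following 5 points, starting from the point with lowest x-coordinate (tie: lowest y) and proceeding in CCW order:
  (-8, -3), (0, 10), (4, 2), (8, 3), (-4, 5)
Hull (CCW) = [(-8, -3), (8, 3), (0, 10), (-4, 5)]

Jarvis march: at each step, from the current hull vertex p, select the next vertex q as the point such that every other point lies strictly to the left of (or on) the directed line p → q. (Equivalently: for every other point r, the cross product (q − p) × (r − p) ≥ 0.)
Starting point (lowest x, tie lowest y): (-8, -3). Wrap until returning to start. Resulting hull: (-8, -3), (8, 3), (0, 10), (-4, 5).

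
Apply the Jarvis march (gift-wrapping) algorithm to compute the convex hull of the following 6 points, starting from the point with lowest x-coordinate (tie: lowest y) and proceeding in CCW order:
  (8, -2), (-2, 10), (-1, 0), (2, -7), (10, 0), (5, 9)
Hull (CCW) = [(-2, 10), (-1, 0), (2, -7), (8, -2), (10, 0), (5, 9)]

Jarvis march: at each step, from the current hull vertex p, select the next vertex q as the point such that every other point lies strictly to the left of (or on) the directed line p → q. (Equivalently: for every other point r, the cross product (q − p) × (r − p) ≥ 0.)
Starting point (lowest x, tie lowest y): (-2, 10). Wrap until returning to start. Resulting hull: (-2, 10), (-1, 0), (2, -7), (8, -2), (10, 0), (5, 9).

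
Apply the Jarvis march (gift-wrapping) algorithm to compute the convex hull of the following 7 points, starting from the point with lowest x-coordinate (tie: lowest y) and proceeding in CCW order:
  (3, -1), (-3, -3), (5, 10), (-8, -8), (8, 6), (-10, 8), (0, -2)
Hull (CCW) = [(-10, 8), (-8, -8), (3, -1), (8, 6), (5, 10)]

Jarvis march: at each step, from the current hull vertex p, select the next vertex q as the point such that every other point lies strictly to the left of (or on) the directed line p → q. (Equivalently: for every other point r, the cross product (q − p) × (r − p) ≥ 0.)
Starting point (lowest x, tie lowest y): (-10, 8). Wrap until returning to start. Resulting hull: (-10, 8), (-8, -8), (3, -1), (8, 6), (5, 10).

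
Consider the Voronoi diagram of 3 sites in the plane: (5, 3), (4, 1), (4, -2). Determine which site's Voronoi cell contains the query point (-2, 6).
Nearest site = (5, 3)

The Voronoi cell of site s contains exactly those query points closer to s than to any other site. Compute squared distances from q = (-2, 6) to each site:
  (5 − -2)² + (3 − 6)² = 58
  (4 − -2)² + (1 − 6)² = 61
  (4 − -2)² + (-2 − 6)² = 100
Minimum is attained by (5, 3), so q lies in its Voronoi cell.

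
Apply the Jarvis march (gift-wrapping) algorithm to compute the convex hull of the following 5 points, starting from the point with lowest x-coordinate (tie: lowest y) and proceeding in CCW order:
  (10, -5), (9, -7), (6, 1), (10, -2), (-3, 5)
Hull (CCW) = [(-3, 5), (9, -7), (10, -5), (10, -2), (6, 1)]

Jarvis march: at each step, from the current hull vertex p, select the next vertex q as the point such that every other point lies strictly to the left of (or on) the directed line p → q. (Equivalently: for every other point r, the cross product (q − p) × (r − p) ≥ 0.)
Starting point (lowest x, tie lowest y): (-3, 5). Wrap until returning to start. Resulting hull: (-3, 5), (9, -7), (10, -5), (10, -2), (6, 1).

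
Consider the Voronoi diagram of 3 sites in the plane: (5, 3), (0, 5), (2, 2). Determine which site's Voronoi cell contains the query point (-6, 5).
Nearest site = (0, 5)

The Voronoi cell of site s contains exactly those query points closer to s than to any other site. Compute squared distances from q = (-6, 5) to each site:
  (0 − -6)² + (5 − 5)² = 36
  (2 − -6)² + (2 − 5)² = 73
  (5 − -6)² + (3 − 5)² = 125
Minimum is attained by (0, 5), so q lies in its Voronoi cell.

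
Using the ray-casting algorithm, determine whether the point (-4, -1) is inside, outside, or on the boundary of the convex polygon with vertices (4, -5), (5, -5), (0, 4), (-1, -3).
The point (-4, -1) lies strictly outside the polygon

Cast a horizontal ray to the right from the query point and count how many polygon edges it crosses (each edge strictly once or zero times, handled with the usual half-open convention). 
Parity of crossings → even ⇒ outside.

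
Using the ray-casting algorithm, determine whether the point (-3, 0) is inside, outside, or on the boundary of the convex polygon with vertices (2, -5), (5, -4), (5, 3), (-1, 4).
The point (-3, 0) lies strictly outside the polygon

Cast a horizontal ray to the right from the query point and count how many polygon edges it crosses (each edge strictly once or zero times, handled with the usual half-open convention). 
Parity of crossings → even ⇒ outside.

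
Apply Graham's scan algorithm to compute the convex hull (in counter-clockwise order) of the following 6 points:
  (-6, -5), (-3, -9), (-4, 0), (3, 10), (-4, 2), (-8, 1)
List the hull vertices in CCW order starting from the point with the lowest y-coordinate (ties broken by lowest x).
Hull (CCW) = [(-3, -9), (3, 10), (-8, 1), (-6, -5)]

Graham scan procedure:
  1. Find the pivot p₀ = point with lowest y (tie → lowest x): (-3, -9).
  2. Sort the remaining points by polar angle around p₀.
  3. Walk through sorted points, maintaining a stack; pop the top while the last three entries make a non-left turn (cross product ≤ 0).
  4. Final stack is the convex hull in CCW order: (-3, -9), (3, 10), (-8, 1), (-6, -5).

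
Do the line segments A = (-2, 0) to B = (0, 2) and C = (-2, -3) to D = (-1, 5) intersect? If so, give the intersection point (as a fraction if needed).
Yes; intersection at (-11/7, 3/7) (t = 3/14 on AB, s = 3/7 on CD)

Parametrize AB as A + t(B − A) = (-2 + 2 t, 0 + 2 t) and CD as C + s(D − C) = (-2 + 1 s, -3 + 8 s). Solve the linear system for (t, s). Determinant = -14 ≠ 0, so a unique intersection of the containing lines exists. Solution: t = 3/14, s = 3/7 — both in [0, 1], so the segments cross. Intersection point: (-11/7, 3/7).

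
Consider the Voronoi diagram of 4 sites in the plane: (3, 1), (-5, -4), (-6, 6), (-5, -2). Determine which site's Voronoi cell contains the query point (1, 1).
Nearest site = (3, 1)

The Voronoi cell of site s contains exactly those query points closer to s than to any other site. Compute squared distances from q = (1, 1) to each site:
  (3 − 1)² + (1 − 1)² = 4
  (-5 − 1)² + (-2 − 1)² = 45
  (-5 − 1)² + (-4 − 1)² = 61
  (-6 − 1)² + (6 − 1)² = 74
Minimum is attained by (3, 1), so q lies in its Voronoi cell.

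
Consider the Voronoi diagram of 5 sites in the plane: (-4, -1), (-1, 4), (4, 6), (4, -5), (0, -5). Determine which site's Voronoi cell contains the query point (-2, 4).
Nearest site = (-1, 4)

The Voronoi cell of site s contains exactly those query points closer to s than to any other site. Compute squared distances from q = (-2, 4) to each site:
  (-1 − -2)² + (4 − 4)² = 1
  (-4 − -2)² + (-1 − 4)² = 29
  (4 − -2)² + (6 − 4)² = 40
  (0 − -2)² + (-5 − 4)² = 85
  (4 − -2)² + (-5 − 4)² = 117
Minimum is attained by (-1, 4), so q lies in its Voronoi cell.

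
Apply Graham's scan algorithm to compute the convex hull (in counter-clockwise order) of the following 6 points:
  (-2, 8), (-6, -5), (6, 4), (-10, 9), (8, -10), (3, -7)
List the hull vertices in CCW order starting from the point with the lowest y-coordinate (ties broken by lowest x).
Hull (CCW) = [(8, -10), (6, 4), (-2, 8), (-10, 9), (-6, -5)]

Graham scan procedure:
  1. Find the pivot p₀ = point with lowest y (tie → lowest x): (8, -10).
  2. Sort the remaining points by polar angle around p₀.
  3. Walk through sorted points, maintaining a stack; pop the top while the last three entries make a non-left turn (cross product ≤ 0).
  4. Final stack is the convex hull in CCW order: (8, -10), (6, 4), (-2, 8), (-10, 9), (-6, -5).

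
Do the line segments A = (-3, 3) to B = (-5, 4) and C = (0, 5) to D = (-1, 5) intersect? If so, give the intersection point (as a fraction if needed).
No (intersection of containing lines falls outside at least one segment)

Parametrize and solve: t = 2, s = 7. At least one of these is outside [0, 1], so the segments do not intersect.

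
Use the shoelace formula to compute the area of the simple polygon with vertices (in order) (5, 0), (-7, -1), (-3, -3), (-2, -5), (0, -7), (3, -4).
Area = 77/2

Shoelace formula: Area = (1/2) |Σ_i (x_i · y_{i+1} − x_{i+1} · y_i)| (indices mod n). Compute each cross term:
  (5)(-1) − (-7)(0) = -5
  (-7)(-3) − (-3)(-1) = 18
  (-3)(-5) − (-2)(-3) = 9
  (-2)(-7) − (0)(-5) = 14
  (0)(-4) − (3)(-7) = 21
  (3)(0) − (5)(-4) = 20
Sum = 77, so (signed) Area = 77/2 = 77/2, |Area| = 77/2.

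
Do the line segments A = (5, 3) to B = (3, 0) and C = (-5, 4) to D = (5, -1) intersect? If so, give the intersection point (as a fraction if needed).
Yes; intersection at (3, 0) (t = 1 on AB, s = 4/5 on CD)

Parametrize AB as A + t(B − A) = (5 + -2 t, 3 + -3 t) and CD as C + s(D − C) = (-5 + 10 s, 4 + -5 s). Solve the linear system for (t, s). Determinant = -40 ≠ 0, so a unique intersection of the containing lines exists. Solution: t = 1, s = 4/5 — both in [0, 1], so the segments cross. Intersection point: (3, 0).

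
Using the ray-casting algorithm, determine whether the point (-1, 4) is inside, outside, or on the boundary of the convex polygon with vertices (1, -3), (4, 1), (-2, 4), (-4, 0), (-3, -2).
The point (-1, 4) lies strictly outside the polygon

Cast a horizontal ray to the right from the query point and count how many polygon edges it crosses (each edge strictly once or zero times, handled with the usual half-open convention). 
Parity of crossings → even ⇒ outside.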